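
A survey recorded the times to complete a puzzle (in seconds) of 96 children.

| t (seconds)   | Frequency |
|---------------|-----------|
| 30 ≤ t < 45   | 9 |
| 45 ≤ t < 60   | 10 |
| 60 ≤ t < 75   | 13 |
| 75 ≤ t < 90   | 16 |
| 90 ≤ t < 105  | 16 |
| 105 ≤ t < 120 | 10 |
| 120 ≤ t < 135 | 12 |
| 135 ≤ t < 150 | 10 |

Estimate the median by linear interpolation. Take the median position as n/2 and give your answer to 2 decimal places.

90.00

Cumulative frequencies: 9, 19, 32, 48, 64, 74, 86, 96
n = 96; position = n/2 = 48.
This falls in the class 75 ≤ t < 90: L = 75, F = 32, f = 16, h = 15.
Median ≈ 75 + ((48 − 32) / 16) × 15 = 90.0000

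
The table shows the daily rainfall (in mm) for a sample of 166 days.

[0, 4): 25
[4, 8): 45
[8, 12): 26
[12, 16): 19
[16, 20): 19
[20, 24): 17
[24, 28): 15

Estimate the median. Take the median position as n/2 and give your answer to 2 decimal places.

10.00

Cumulative frequencies: 25, 70, 96, 115, 134, 151, 166
n = 166; position = n/2 = 83.
This falls in the class [8, 12): L = 8, F = 70, f = 26, h = 4.
Median ≈ 8 + ((83 − 70) / 26) × 4 = 10.0000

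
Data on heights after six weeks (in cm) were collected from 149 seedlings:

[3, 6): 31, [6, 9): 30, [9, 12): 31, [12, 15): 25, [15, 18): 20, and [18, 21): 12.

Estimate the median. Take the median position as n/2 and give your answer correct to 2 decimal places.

Cumulative frequencies: 31, 61, 92, 117, 137, 149
n = 149; position = n/2 = 74.5.
This falls in the class [9, 12): L = 9, F = 61, f = 31, h = 3.
Median ≈ 9 + ((74.5 − 61) / 31) × 3 = 10.3065

10.31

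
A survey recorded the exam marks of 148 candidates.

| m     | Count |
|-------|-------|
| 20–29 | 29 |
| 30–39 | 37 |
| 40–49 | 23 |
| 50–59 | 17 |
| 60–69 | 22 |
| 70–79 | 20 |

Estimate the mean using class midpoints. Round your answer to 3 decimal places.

Midpoints: 24.5, 34.5, 44.5, 54.5, 64.5, 74.5
Σfm = 29×24.5 + 37×34.5 + 23×44.5 + 17×54.5 + 22×64.5 + 20×74.5 = 6846
n = Σf = 148
Mean = 6846 / 148 = 46.2568

46.257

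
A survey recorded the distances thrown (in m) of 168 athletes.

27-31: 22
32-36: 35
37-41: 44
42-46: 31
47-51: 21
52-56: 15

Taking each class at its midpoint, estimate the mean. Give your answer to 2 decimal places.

Midpoints: 29, 34, 39, 44, 49, 54
Σfm = 22×29 + 35×34 + 44×39 + 31×44 + 21×49 + 15×54 = 6747
n = Σf = 168
Mean = 6747 / 168 = 40.1607

40.16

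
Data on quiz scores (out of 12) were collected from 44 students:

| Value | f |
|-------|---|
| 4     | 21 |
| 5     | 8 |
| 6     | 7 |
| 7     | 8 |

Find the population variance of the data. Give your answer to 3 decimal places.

Values: 4, 5, 6, 7
n = 44, Σfx = 222, mean = 5.0455
Σfx² = 1180
Σf(x − x̄)² = Σfx² − (Σfx)²/n = 1180 − 222²/44 = 59.9091
Population variance = 59.9091 / 44 = 1.3616

1.362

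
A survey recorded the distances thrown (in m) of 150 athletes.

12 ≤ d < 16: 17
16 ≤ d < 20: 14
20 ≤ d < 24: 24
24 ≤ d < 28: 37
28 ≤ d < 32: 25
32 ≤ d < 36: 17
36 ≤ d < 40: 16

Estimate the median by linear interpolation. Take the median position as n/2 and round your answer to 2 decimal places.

Cumulative frequencies: 17, 31, 55, 92, 117, 134, 150
n = 150; position = n/2 = 75.
This falls in the class 24 ≤ d < 28: L = 24, F = 55, f = 37, h = 4.
Median ≈ 24 + ((75 − 55) / 37) × 4 = 26.1622

26.16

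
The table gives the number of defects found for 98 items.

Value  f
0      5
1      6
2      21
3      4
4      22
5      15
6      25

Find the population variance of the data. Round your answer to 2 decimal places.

Values: 0, 1, 2, 3, 4, 5, 6
n = 98, Σfx = 373, mean = 3.8061
Σfx² = 1753
Σf(x − x̄)² = Σfx² − (Σfx)²/n = 1753 − 373²/98 = 333.3163
Population variance = 333.3163 / 98 = 3.4012

3.40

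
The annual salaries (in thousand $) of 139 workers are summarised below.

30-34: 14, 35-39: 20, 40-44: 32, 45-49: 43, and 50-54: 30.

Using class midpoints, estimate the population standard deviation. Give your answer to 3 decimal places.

Midpoints: 32, 37, 42, 47, 52
n = 139, Σfm = 6113, mean = 43.9784
Σfm² = 274271
Σf(m − x̄)² = Σfm² − (Σfm)²/n = 274271 − 6113²/139 = 5430.9353
Population variance = 5430.9353 / 139 = 39.0715
Standard deviation = √39.0715 = 6.2507

6.251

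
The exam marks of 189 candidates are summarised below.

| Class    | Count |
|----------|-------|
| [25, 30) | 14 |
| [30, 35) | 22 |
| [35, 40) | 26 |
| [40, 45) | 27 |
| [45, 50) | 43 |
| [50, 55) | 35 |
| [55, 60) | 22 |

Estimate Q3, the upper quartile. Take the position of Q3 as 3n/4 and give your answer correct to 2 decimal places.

Cumulative frequencies: 14, 36, 62, 89, 132, 167, 189
n = 189; position = 3n/4 = 141.75.
This falls in the class [50, 55): L = 50, F = 132, f = 35, h = 5.
Upper quartile ≈ 50 + ((141.75 − 132) / 35) × 5 = 51.3929

51.39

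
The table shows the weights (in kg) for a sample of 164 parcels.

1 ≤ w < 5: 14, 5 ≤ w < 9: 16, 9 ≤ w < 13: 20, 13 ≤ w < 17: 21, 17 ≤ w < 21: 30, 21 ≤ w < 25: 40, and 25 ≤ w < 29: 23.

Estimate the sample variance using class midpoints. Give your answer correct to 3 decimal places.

55.258

Midpoints: 3, 7, 11, 15, 19, 23, 27
n = 164, Σfm = 2800, mean = 17.0732
Σfm² = 56812
Σf(m − x̄)² = Σfm² − (Σfm)²/n = 56812 − 2800²/164 = 9007.1220
Sample variance = 9007.1220 / 163 = 55.2584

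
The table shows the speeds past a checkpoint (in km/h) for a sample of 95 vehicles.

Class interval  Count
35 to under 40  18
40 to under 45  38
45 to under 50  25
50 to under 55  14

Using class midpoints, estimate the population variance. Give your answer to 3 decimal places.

22.659

Midpoints: 37.5, 42.5, 47.5, 52.5
n = 95, Σfm = 4212.5, mean = 44.3421
Σfm² = 188943.75
Σf(m − x̄)² = Σfm² − (Σfm)²/n = 188943.75 − 4212.5²/95 = 2152.6316
Population variance = 2152.6316 / 95 = 22.6593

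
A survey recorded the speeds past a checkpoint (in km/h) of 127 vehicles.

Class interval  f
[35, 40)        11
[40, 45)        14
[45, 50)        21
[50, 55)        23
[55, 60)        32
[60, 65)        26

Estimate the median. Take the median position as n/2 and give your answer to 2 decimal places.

Cumulative frequencies: 11, 25, 46, 69, 101, 127
n = 127; position = n/2 = 63.5.
This falls in the class [50, 55): L = 50, F = 46, f = 23, h = 5.
Median ≈ 50 + ((63.5 − 46) / 23) × 5 = 53.8043

53.80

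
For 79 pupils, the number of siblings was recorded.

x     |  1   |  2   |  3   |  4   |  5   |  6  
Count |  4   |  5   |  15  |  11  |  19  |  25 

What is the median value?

5

Cumulative frequencies: 4, 9, 24, 35, 54, 79
n = 79, so the median is the value in position (n+1)/2 = 40.
Position 40 falls at value 5.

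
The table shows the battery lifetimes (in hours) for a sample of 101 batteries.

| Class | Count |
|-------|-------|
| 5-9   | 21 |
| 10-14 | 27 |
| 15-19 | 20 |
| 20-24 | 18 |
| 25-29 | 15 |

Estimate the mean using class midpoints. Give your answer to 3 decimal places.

15.960

Midpoints: 7, 12, 17, 22, 27
Σfm = 21×7 + 27×12 + 20×17 + 18×22 + 15×27 = 1612
n = Σf = 101
Mean = 1612 / 101 = 15.9604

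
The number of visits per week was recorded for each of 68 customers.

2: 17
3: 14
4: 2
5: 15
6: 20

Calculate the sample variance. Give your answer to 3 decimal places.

2.631

Values: 2, 3, 4, 5, 6
n = 68, Σfx = 279, mean = 4.1029
Σfx² = 1321
Σf(x − x̄)² = Σfx² − (Σfx)²/n = 1321 − 279²/68 = 176.2794
Sample variance = 176.2794 / 67 = 2.6310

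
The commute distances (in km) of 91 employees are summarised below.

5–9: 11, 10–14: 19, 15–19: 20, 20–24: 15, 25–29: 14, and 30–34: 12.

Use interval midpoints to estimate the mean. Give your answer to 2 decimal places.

Midpoints: 7, 12, 17, 22, 27, 32
Σfm = 11×7 + 19×12 + 20×17 + 15×22 + 14×27 + 12×32 = 1737
n = Σf = 91
Mean = 1737 / 91 = 19.0879

19.09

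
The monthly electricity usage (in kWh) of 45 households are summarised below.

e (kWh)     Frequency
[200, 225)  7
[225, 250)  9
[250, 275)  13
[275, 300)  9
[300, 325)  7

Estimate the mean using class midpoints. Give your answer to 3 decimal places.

262.500

Midpoints: 212.5, 237.5, 262.5, 287.5, 312.5
Σfm = 7×212.5 + 9×237.5 + 13×262.5 + 9×287.5 + 7×312.5 = 11812.5
n = Σf = 45
Mean = 11812.5 / 45 = 262.5000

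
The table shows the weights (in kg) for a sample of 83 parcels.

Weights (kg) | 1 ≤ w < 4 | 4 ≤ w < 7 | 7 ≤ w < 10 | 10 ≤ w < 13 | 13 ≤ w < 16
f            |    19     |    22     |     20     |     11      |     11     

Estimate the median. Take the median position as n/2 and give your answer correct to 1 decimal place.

Cumulative frequencies: 19, 41, 61, 72, 83
n = 83; position = n/2 = 41.5.
This falls in the class 7 ≤ w < 10: L = 7, F = 41, f = 20, h = 3.
Median ≈ 7 + ((41.5 − 41) / 20) × 3 = 7.0750

7.1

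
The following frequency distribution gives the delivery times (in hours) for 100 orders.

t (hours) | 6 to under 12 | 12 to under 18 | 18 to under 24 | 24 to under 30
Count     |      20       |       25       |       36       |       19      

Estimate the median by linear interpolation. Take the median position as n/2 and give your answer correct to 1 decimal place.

Cumulative frequencies: 20, 45, 81, 100
n = 100; position = n/2 = 50.
This falls in the class 18 to under 24: L = 18, F = 45, f = 36, h = 6.
Median ≈ 18 + ((50 − 45) / 36) × 6 = 18.8333

18.8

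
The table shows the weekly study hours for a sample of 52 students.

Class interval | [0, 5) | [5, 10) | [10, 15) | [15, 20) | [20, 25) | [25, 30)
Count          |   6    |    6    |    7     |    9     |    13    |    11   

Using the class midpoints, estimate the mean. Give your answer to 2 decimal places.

Midpoints: 2.5, 7.5, 12.5, 17.5, 22.5, 27.5
Σfm = 6×2.5 + 6×7.5 + 7×12.5 + 9×17.5 + 13×22.5 + 11×27.5 = 900
n = Σf = 52
Mean = 900 / 52 = 17.3077

17.31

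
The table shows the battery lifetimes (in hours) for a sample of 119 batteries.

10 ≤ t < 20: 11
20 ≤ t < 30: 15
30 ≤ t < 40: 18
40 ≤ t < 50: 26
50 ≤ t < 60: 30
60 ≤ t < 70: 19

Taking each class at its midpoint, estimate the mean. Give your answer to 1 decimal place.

Midpoints: 15, 25, 35, 45, 55, 65
Σfm = 11×15 + 15×25 + 18×35 + 26×45 + 30×55 + 19×65 = 5225
n = Σf = 119
Mean = 5225 / 119 = 43.9076

43.9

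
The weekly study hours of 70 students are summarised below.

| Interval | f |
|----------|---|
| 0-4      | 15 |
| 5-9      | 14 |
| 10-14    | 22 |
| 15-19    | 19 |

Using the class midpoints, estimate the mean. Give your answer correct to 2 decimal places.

10.21

Midpoints: 2, 7, 12, 17
Σfm = 15×2 + 14×7 + 22×12 + 19×17 = 715
n = Σf = 70
Mean = 715 / 70 = 10.2143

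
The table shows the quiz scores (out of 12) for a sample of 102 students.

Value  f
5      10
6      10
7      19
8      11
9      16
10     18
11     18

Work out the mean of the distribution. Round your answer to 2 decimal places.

Values: 5, 6, 7, 8, 9, 10, 11
Σfx = 10×5 + 10×6 + 19×7 + 11×8 + 16×9 + 18×10 + 18×11 = 853
n = Σf = 102
Mean = 853 / 102 = 8.3627

8.36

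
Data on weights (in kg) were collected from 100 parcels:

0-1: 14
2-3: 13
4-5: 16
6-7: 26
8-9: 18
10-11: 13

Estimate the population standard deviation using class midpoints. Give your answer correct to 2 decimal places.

Midpoints: 0.5, 2.5, 4.5, 6.5, 8.5, 10.5
n = 100, Σfm = 570, mean = 5.7000
Σfm² = 4241
Σf(m − x̄)² = Σfm² − (Σfm)²/n = 4241 − 570²/100 = 992.0000
Population variance = 992.0000 / 100 = 9.9200
Standard deviation = √9.9200 = 3.1496

3.15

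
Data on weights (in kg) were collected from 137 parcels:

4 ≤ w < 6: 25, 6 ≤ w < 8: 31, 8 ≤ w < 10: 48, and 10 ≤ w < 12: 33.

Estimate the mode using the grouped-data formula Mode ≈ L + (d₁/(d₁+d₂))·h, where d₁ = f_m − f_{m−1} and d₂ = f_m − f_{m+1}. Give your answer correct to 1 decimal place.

Modal class: 8 ≤ w < 10 (highest frequency 48).
d₁ = 48 − 31 = 17, d₂ = 48 − 33 = 15
Mode ≈ 8 + (17/(17+15)) × 2 = 8 + 1.0625 = 9.0625

9.1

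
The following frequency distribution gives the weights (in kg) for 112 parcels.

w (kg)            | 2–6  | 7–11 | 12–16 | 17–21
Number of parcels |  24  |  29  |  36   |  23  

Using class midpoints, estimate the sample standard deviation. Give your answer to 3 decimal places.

Midpoints: 4, 9, 14, 19
n = 112, Σfm = 1298, mean = 11.5893
Σfm² = 18092
Σf(m − x̄)² = Σfm² − (Σfm)²/n = 18092 − 1298²/112 = 3049.1071
Sample variance = 3049.1071 / 111 = 27.4694
Standard deviation = √27.4694 = 5.2411

5.241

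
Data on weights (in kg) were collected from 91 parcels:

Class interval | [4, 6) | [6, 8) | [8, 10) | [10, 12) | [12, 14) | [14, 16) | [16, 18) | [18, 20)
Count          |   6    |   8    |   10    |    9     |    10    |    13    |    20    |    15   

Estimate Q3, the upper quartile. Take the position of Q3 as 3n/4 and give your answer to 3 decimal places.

17.225

Cumulative frequencies: 6, 14, 24, 33, 43, 56, 76, 91
n = 91; position = 3n/4 = 68.25.
This falls in the class [16, 18): L = 16, F = 56, f = 20, h = 2.
Upper quartile ≈ 16 + ((68.25 − 56) / 20) × 2 = 17.2250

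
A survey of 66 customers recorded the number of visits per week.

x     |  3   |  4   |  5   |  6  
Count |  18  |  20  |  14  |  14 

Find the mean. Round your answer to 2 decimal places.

Values: 3, 4, 5, 6
Σfx = 18×3 + 20×4 + 14×5 + 14×6 = 288
n = Σf = 66
Mean = 288 / 66 = 4.3636

4.36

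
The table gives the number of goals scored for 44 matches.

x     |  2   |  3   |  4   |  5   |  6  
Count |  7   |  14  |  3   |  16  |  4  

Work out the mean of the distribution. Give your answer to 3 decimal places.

3.909

Values: 2, 3, 4, 5, 6
Σfx = 7×2 + 14×3 + 3×4 + 16×5 + 4×6 = 172
n = Σf = 44
Mean = 172 / 44 = 3.9091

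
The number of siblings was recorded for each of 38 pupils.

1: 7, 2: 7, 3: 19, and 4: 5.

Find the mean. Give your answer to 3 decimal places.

Values: 1, 2, 3, 4
Σfx = 7×1 + 7×2 + 19×3 + 5×4 = 98
n = Σf = 38
Mean = 98 / 38 = 2.5789

2.579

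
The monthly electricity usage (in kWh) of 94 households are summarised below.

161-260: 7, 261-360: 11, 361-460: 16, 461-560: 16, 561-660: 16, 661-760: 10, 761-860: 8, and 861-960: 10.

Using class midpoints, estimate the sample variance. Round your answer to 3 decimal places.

42270.647

Midpoints: 210.5, 310.5, 410.5, 510.5, 610.5, 710.5, 810.5, 910.5
n = 94, Σfm = 52087, mean = 554.1170
Σfm² = 32793463.5
Σf(m − x̄)² = Σfm² − (Σfm)²/n = 32793463.5 − 52087²/94 = 3931170.2128
Sample variance = 3931170.2128 / 93 = 42270.6474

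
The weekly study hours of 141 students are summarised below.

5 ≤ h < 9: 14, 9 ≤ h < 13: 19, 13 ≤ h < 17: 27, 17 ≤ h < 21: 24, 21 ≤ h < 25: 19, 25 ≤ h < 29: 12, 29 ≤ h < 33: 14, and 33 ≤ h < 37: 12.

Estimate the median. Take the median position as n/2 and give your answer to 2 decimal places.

18.75

Cumulative frequencies: 14, 33, 60, 84, 103, 115, 129, 141
n = 141; position = n/2 = 70.5.
This falls in the class 17 ≤ h < 21: L = 17, F = 60, f = 24, h = 4.
Median ≈ 17 + ((70.5 − 60) / 24) × 4 = 18.7500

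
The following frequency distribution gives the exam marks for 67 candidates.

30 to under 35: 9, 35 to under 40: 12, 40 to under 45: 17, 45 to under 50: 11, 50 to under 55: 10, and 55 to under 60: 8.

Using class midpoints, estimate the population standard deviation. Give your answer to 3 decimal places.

Midpoints: 32.5, 37.5, 42.5, 47.5, 52.5, 57.5
n = 67, Σfm = 2972.5, mean = 44.3657
Σfm² = 135918.75
Σf(m − x̄)² = Σfm² − (Σfm)²/n = 135918.75 − 2972.5²/67 = 4041.7910
Population variance = 4041.7910 / 67 = 60.3252
Standard deviation = √60.3252 = 7.7669

7.767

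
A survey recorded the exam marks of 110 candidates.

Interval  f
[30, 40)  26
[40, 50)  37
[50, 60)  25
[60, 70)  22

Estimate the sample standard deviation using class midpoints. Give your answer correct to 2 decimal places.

10.59

Midpoints: 35, 45, 55, 65
n = 110, Σfm = 5380, mean = 48.9091
Σfm² = 275350
Σf(m − x̄)² = Σfm² − (Σfm)²/n = 275350 − 5380²/110 = 12219.0909
Sample variance = 12219.0909 / 109 = 112.1018
Standard deviation = √112.1018 = 10.5878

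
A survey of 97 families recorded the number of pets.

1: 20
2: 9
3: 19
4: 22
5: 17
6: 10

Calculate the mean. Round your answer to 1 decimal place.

Values: 1, 2, 3, 4, 5, 6
Σfx = 20×1 + 9×2 + 19×3 + 22×4 + 17×5 + 10×6 = 328
n = Σf = 97
Mean = 328 / 97 = 3.3814

3.4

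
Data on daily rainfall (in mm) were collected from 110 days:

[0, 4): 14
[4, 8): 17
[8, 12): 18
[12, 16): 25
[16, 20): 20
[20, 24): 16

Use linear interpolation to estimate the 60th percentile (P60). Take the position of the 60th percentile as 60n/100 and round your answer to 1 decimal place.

14.7

Cumulative frequencies: 14, 31, 49, 74, 94, 110
n = 110; position = 60n/100 = 66.
This falls in the class [12, 16): L = 12, F = 49, f = 25, h = 4.
60th percentile ≈ 12 + ((66 − 49) / 25) × 4 = 14.7200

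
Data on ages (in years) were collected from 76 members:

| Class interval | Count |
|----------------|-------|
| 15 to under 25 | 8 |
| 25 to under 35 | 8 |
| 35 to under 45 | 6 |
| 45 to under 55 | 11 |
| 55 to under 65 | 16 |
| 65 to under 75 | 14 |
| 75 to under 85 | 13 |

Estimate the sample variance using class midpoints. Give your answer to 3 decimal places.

374.649

Midpoints: 20, 30, 40, 50, 60, 70, 80
n = 76, Σfm = 4170, mean = 54.8684
Σfm² = 256900
Σf(m − x̄)² = Σfm² − (Σfm)²/n = 256900 − 4170²/76 = 28098.6842
Sample variance = 28098.6842 / 75 = 374.6491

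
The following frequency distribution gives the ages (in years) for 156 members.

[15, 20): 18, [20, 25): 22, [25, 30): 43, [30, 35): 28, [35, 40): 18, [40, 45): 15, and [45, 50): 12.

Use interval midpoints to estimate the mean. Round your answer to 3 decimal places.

Midpoints: 17.5, 22.5, 27.5, 32.5, 37.5, 42.5, 47.5
Σfm = 18×17.5 + 22×22.5 + 43×27.5 + 28×32.5 + 18×37.5 + 15×42.5 + 12×47.5 = 4785
n = Σf = 156
Mean = 4785 / 156 = 30.6731

30.673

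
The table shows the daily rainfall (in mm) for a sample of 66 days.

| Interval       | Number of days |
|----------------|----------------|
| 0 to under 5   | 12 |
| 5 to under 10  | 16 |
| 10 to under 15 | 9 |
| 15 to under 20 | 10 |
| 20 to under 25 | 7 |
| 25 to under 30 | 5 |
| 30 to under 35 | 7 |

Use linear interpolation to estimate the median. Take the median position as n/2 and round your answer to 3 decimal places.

12.778

Cumulative frequencies: 12, 28, 37, 47, 54, 59, 66
n = 66; position = n/2 = 33.
This falls in the class 10 to under 15: L = 10, F = 28, f = 9, h = 5.
Median ≈ 10 + ((33 − 28) / 9) × 5 = 12.7778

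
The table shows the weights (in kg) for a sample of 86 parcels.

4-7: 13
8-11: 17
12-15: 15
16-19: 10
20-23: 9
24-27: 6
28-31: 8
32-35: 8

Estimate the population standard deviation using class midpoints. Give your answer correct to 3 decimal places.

8.961

Midpoints: 5.5, 9.5, 13.5, 17.5, 21.5, 25.5, 29.5, 33.5
n = 86, Σfm = 1461, mean = 16.9884
Σfm² = 31725.5
Σf(m − x̄)² = Σfm² − (Σfm)²/n = 31725.5 − 1461²/86 = 6905.4884
Population variance = 6905.4884 / 86 = 80.2964
Standard deviation = √80.2964 = 8.9608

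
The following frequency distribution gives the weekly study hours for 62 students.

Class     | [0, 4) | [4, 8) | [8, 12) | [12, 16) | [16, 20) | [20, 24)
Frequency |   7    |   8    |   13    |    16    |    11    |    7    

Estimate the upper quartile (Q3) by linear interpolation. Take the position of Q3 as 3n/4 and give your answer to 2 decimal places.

16.91

Cumulative frequencies: 7, 15, 28, 44, 55, 62
n = 62; position = 3n/4 = 46.5.
This falls in the class [16, 20): L = 16, F = 44, f = 11, h = 4.
Upper quartile ≈ 16 + ((46.5 − 44) / 11) × 4 = 16.9091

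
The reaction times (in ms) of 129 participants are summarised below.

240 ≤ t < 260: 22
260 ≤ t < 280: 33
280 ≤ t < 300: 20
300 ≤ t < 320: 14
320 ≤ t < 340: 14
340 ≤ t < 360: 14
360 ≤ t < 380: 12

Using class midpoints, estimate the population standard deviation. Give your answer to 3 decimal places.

38.802

Midpoints: 250, 270, 290, 310, 330, 350, 370
n = 129, Σfm = 38510, mean = 298.5271
Σfm² = 11690500
Σf(m − x̄)² = Σfm² − (Σfm)²/n = 11690500 − 38510²/129 = 194220.1550
Population variance = 194220.1550 / 129 = 1505.5826
Standard deviation = √1505.5826 = 38.8018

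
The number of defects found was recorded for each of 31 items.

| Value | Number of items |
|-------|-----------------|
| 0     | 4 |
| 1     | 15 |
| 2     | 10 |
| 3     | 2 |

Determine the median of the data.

Cumulative frequencies: 4, 19, 29, 31
n = 31, so the median is the value in position (n+1)/2 = 16.
Position 16 falls at value 1.

1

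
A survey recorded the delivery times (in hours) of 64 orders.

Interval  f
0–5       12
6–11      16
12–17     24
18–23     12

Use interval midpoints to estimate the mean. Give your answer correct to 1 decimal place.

Midpoints: 2.5, 8.5, 14.5, 20.5
Σfm = 12×2.5 + 16×8.5 + 24×14.5 + 12×20.5 = 760
n = Σf = 64
Mean = 760 / 64 = 11.8750

11.9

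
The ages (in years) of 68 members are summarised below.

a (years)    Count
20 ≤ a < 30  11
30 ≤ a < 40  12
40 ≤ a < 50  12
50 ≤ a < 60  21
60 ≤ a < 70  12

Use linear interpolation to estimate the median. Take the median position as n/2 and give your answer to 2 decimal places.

Cumulative frequencies: 11, 23, 35, 56, 68
n = 68; position = n/2 = 34.
This falls in the class 40 ≤ a < 50: L = 40, F = 23, f = 12, h = 10.
Median ≈ 40 + ((34 − 23) / 12) × 10 = 49.1667

49.17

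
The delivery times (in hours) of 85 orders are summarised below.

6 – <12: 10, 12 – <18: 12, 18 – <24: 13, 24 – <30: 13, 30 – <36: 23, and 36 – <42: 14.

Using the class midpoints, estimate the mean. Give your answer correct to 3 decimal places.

25.871

Midpoints: 9, 15, 21, 27, 33, 39
Σfm = 10×9 + 12×15 + 13×21 + 13×27 + 23×33 + 14×39 = 2199
n = Σf = 85
Mean = 2199 / 85 = 25.8706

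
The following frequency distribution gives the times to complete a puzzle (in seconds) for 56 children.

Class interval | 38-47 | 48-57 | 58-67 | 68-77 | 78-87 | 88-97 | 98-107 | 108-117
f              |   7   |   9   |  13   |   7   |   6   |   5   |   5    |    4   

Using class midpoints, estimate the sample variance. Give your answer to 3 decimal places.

Midpoints: 42.5, 52.5, 62.5, 72.5, 82.5, 92.5, 102.5, 112.5
n = 56, Σfm = 4010, mean = 71.6071
Σfm² = 311800
Σf(m − x̄)² = Σfm² − (Σfm)²/n = 311800 − 4010²/56 = 24655.3571
Sample variance = 24655.3571 / 55 = 448.2792

448.279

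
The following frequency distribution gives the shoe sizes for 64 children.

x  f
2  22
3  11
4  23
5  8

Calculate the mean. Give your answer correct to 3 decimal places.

Values: 2, 3, 4, 5
Σfx = 22×2 + 11×3 + 23×4 + 8×5 = 209
n = Σf = 64
Mean = 209 / 64 = 3.2656

3.266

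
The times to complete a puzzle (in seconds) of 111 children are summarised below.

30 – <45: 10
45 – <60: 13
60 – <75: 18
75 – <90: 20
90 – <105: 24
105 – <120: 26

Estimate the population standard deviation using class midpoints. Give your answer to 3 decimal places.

24.160

Midpoints: 37.5, 52.5, 67.5, 82.5, 97.5, 112.5
n = 111, Σfm = 9187.5, mean = 82.7703
Σfm² = 825243.75
Σf(m − x̄)² = Σfm² − (Σfm)²/n = 825243.75 − 9187.5²/111 = 64791.8919
Population variance = 64791.8919 / 111 = 583.7107
Standard deviation = √583.7107 = 24.1601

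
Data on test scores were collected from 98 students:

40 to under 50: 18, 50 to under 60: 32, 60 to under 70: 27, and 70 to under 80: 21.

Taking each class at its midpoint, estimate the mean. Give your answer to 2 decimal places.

Midpoints: 45, 55, 65, 75
Σfm = 18×45 + 32×55 + 27×65 + 21×75 = 5900
n = Σf = 98
Mean = 5900 / 98 = 60.2041

60.20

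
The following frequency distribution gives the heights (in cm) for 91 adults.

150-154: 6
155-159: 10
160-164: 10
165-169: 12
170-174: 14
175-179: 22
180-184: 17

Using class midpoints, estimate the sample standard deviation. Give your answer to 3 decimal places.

Midpoints: 152, 157, 162, 167, 172, 177, 182
n = 91, Σfm = 15502, mean = 170.3516
Σfm² = 2648744
Σf(m − x̄)² = Σfm² − (Σfm)²/n = 2648744 − 15502²/91 = 7952.7473
Sample variance = 7952.7473 / 90 = 88.3639
Standard deviation = √88.3639 = 9.4002

9.400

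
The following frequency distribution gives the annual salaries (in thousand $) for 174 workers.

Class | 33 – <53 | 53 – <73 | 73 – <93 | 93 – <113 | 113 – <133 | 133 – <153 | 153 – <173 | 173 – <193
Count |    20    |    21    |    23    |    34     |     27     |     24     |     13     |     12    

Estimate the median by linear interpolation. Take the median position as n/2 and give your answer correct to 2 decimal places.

106.53

Cumulative frequencies: 20, 41, 64, 98, 125, 149, 162, 174
n = 174; position = n/2 = 87.
This falls in the class 93 – <113: L = 93, F = 64, f = 34, h = 20.
Median ≈ 93 + ((87 − 64) / 34) × 20 = 106.5294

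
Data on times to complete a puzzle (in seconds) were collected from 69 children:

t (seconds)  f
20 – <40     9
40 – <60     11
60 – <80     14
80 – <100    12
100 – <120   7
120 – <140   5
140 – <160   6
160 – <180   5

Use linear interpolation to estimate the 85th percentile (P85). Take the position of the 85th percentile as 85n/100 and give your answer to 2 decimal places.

142.17

Cumulative frequencies: 9, 20, 34, 46, 53, 58, 64, 69
n = 69; position = 85n/100 = 58.65.
This falls in the class 140 – <160: L = 140, F = 58, f = 6, h = 20.
85th percentile ≈ 140 + ((58.65 − 58) / 6) × 20 = 142.1667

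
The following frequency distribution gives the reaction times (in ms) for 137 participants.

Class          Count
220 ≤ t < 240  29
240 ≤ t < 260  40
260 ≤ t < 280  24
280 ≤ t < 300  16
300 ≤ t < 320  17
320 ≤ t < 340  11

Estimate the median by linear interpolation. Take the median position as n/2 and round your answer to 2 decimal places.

Cumulative frequencies: 29, 69, 93, 109, 126, 137
n = 137; position = n/2 = 68.5.
This falls in the class 240 ≤ t < 260: L = 240, F = 29, f = 40, h = 20.
Median ≈ 240 + ((68.5 − 29) / 40) × 20 = 259.7500

259.75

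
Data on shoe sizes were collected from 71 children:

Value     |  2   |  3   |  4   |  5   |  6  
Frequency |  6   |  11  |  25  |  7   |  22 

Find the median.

Cumulative frequencies: 6, 17, 42, 49, 71
n = 71, so the median is the value in position (n+1)/2 = 36.
Position 36 falls at value 4.

4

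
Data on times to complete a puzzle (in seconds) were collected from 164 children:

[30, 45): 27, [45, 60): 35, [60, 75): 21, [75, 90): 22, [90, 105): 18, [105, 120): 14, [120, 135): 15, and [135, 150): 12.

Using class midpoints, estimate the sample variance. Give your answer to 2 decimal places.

1102.03

Midpoints: 37.5, 52.5, 67.5, 82.5, 97.5, 112.5, 127.5, 142.5
n = 164, Σfm = 13035, mean = 79.4817
Σfm² = 1215675
Σf(m − x̄)² = Σfm² − (Σfm)²/n = 1215675 − 13035²/164 = 179630.9451
Sample variance = 179630.9451 / 163 = 1102.0303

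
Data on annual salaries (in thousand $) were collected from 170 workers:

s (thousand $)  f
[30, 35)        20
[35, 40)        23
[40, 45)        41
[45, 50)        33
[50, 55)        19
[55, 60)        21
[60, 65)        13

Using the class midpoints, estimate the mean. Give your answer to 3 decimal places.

46.118

Midpoints: 32.5, 37.5, 42.5, 47.5, 52.5, 57.5, 62.5
Σfm = 20×32.5 + 23×37.5 + 41×42.5 + 33×47.5 + 19×52.5 + 21×57.5 + 13×62.5 = 7840
n = Σf = 170
Mean = 7840 / 170 = 46.1176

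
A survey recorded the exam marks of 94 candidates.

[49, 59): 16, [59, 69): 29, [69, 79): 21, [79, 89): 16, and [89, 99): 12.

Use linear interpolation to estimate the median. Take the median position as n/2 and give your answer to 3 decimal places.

69.952

Cumulative frequencies: 16, 45, 66, 82, 94
n = 94; position = n/2 = 47.
This falls in the class [69, 79): L = 69, F = 45, f = 21, h = 10.
Median ≈ 69 + ((47 − 45) / 21) × 10 = 69.9524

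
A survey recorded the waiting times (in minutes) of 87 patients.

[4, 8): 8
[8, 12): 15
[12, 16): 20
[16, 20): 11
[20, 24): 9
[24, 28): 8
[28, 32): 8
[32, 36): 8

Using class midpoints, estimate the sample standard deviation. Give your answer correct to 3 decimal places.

8.545

Midpoints: 6, 10, 14, 18, 22, 26, 30, 34
n = 87, Σfm = 1594, mean = 18.3218
Σfm² = 35484
Σf(m − x̄)² = Σfm² − (Σfm)²/n = 35484 − 1594²/87 = 6278.9885
Sample variance = 6278.9885 / 86 = 73.0115
Standard deviation = √73.0115 = 8.5447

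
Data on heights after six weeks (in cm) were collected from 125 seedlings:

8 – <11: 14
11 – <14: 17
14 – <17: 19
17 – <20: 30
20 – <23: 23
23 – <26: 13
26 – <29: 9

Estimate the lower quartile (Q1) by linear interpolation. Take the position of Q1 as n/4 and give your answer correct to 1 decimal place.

14.0

Cumulative frequencies: 14, 31, 50, 80, 103, 116, 125
n = 125; position = n/4 = 31.25.
This falls in the class 14 – <17: L = 14, F = 31, f = 19, h = 3.
Lower quartile ≈ 14 + ((31.25 − 31) / 19) × 3 = 14.0395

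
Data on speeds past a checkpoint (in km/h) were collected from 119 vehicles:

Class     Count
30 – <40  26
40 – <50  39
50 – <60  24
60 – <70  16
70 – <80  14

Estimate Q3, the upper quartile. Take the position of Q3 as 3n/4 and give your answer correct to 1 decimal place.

60.2

Cumulative frequencies: 26, 65, 89, 105, 119
n = 119; position = 3n/4 = 89.25.
This falls in the class 60 – <70: L = 60, F = 89, f = 16, h = 10.
Upper quartile ≈ 60 + ((89.25 − 89) / 16) × 10 = 60.1562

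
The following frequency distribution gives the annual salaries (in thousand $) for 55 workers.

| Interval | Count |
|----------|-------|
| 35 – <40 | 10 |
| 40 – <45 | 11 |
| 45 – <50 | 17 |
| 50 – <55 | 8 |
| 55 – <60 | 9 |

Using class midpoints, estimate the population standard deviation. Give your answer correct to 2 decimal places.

Midpoints: 37.5, 42.5, 47.5, 52.5, 57.5
n = 55, Σfm = 2587.5, mean = 47.0455
Σfm² = 124093.75
Σf(m − x̄)² = Σfm² − (Σfm)²/n = 124093.75 − 2587.5²/55 = 2363.6364
Population variance = 2363.6364 / 55 = 42.9752
Standard deviation = √42.9752 = 6.5555

6.56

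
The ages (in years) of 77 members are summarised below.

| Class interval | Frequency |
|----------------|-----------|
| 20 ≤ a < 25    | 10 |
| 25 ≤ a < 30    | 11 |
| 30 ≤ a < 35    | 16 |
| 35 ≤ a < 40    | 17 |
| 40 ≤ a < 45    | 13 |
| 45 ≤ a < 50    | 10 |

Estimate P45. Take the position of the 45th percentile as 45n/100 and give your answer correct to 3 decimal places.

Cumulative frequencies: 10, 21, 37, 54, 67, 77
n = 77; position = 45n/100 = 34.65.
This falls in the class 30 ≤ a < 35: L = 30, F = 21, f = 16, h = 5.
45th percentile ≈ 30 + ((34.65 − 21) / 16) × 5 = 34.2656

34.266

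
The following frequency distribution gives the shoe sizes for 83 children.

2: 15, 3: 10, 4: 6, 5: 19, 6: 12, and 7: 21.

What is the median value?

5

Cumulative frequencies: 15, 25, 31, 50, 62, 83
n = 83, so the median is the value in position (n+1)/2 = 42.
Position 42 falls at value 5.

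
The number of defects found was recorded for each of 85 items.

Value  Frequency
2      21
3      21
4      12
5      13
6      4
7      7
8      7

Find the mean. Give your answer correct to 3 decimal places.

Values: 2, 3, 4, 5, 6, 7, 8
Σfx = 21×2 + 21×3 + 12×4 + 13×5 + 4×6 + 7×7 + 7×8 = 347
n = Σf = 85
Mean = 347 / 85 = 4.0824

4.082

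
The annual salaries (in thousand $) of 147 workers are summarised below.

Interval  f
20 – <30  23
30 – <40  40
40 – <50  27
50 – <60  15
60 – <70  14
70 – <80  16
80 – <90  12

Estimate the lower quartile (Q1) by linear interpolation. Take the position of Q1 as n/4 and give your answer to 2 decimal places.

33.44

Cumulative frequencies: 23, 63, 90, 105, 119, 135, 147
n = 147; position = n/4 = 36.75.
This falls in the class 30 – <40: L = 30, F = 23, f = 40, h = 10.
Lower quartile ≈ 30 + ((36.75 − 23) / 40) × 10 = 33.4375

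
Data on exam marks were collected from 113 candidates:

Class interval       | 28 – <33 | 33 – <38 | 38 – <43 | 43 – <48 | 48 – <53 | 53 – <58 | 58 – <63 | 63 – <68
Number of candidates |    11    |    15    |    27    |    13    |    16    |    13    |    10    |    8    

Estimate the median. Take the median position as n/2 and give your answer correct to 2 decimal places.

44.35

Cumulative frequencies: 11, 26, 53, 66, 82, 95, 105, 113
n = 113; position = n/2 = 56.5.
This falls in the class 43 – <48: L = 43, F = 53, f = 13, h = 5.
Median ≈ 43 + ((56.5 − 53) / 13) × 5 = 44.3462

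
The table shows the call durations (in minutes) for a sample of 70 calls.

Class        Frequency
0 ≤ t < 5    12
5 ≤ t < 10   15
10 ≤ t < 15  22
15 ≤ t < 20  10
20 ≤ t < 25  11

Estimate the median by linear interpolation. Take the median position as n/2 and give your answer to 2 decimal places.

Cumulative frequencies: 12, 27, 49, 59, 70
n = 70; position = n/2 = 35.
This falls in the class 10 ≤ t < 15: L = 10, F = 27, f = 22, h = 5.
Median ≈ 10 + ((35 − 27) / 22) × 5 = 11.8182

11.82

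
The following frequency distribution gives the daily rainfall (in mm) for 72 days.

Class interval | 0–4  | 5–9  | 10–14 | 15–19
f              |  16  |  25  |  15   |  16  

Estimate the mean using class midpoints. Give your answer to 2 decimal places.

Midpoints: 2, 7, 12, 17
Σfm = 16×2 + 25×7 + 15×12 + 16×17 = 659
n = Σf = 72
Mean = 659 / 72 = 9.1528

9.15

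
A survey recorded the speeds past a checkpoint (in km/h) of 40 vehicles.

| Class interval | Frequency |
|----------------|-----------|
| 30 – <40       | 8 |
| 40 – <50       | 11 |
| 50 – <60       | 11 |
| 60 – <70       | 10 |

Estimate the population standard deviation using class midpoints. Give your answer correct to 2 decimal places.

10.70

Midpoints: 35, 45, 55, 65
n = 40, Σfm = 2030, mean = 50.7500
Σfm² = 107600
Σf(m − x̄)² = Σfm² − (Σfm)²/n = 107600 − 2030²/40 = 4577.5000
Population variance = 4577.5000 / 40 = 114.4375
Standard deviation = √114.4375 = 10.6975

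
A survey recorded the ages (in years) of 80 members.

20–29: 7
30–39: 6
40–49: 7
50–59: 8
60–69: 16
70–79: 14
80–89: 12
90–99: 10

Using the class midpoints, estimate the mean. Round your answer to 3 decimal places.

Midpoints: 24.5, 34.5, 44.5, 54.5, 64.5, 74.5, 84.5, 94.5
Σfm = 7×24.5 + 6×34.5 + 7×44.5 + 8×54.5 + 16×64.5 + 14×74.5 + 12×84.5 + 10×94.5 = 5160
n = Σf = 80
Mean = 5160 / 80 = 64.5000

64.500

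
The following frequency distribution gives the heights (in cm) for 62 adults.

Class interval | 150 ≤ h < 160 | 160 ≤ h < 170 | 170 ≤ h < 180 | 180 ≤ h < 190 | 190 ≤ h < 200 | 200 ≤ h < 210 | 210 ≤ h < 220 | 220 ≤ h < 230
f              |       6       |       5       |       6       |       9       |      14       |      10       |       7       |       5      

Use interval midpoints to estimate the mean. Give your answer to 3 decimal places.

191.613

Midpoints: 155, 165, 175, 185, 195, 205, 215, 225
Σfm = 6×155 + 5×165 + 6×175 + 9×185 + 14×195 + 10×205 + 7×215 + 5×225 = 11880
n = Σf = 62
Mean = 11880 / 62 = 191.6129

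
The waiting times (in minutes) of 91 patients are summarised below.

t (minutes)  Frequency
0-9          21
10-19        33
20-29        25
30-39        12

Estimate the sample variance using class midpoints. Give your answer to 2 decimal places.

Midpoints: 4.5, 14.5, 24.5, 34.5
n = 91, Σfm = 1599.5, mean = 17.5769
Σfm² = 36652.75
Σf(m − x̄)² = Σfm² − (Σfm)²/n = 36652.75 − 1599.5²/91 = 8538.4615
Sample variance = 8538.4615 / 90 = 94.8718

94.87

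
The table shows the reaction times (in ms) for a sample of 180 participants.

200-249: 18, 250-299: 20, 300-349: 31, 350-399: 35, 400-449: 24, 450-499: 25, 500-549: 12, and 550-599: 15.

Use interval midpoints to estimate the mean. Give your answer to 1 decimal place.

387.0

Midpoints: 224.5, 274.5, 324.5, 374.5, 424.5, 474.5, 524.5, 574.5
Σfm = 18×224.5 + 20×274.5 + 31×324.5 + 35×374.5 + 24×424.5 + 25×474.5 + 12×524.5 + 15×574.5 = 69660
n = Σf = 180
Mean = 69660 / 180 = 387.0000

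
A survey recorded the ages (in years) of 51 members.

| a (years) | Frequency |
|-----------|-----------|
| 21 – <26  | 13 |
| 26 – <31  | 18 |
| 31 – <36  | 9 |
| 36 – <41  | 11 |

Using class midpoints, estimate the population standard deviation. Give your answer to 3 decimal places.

5.407

Midpoints: 23.5, 28.5, 33.5, 38.5
n = 51, Σfm = 1543.5, mean = 30.2647
Σfm² = 48204.75
Σf(m − x̄)² = Σfm² − (Σfm)²/n = 48204.75 − 1543.5²/51 = 1491.1765
Population variance = 1491.1765 / 51 = 29.2388
Standard deviation = √29.2388 = 5.4073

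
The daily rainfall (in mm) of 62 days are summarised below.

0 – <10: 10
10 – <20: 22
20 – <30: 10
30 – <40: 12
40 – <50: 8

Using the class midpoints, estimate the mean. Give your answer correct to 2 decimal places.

22.74

Midpoints: 5, 15, 25, 35, 45
Σfm = 10×5 + 22×15 + 10×25 + 12×35 + 8×45 = 1410
n = Σf = 62
Mean = 1410 / 62 = 22.7419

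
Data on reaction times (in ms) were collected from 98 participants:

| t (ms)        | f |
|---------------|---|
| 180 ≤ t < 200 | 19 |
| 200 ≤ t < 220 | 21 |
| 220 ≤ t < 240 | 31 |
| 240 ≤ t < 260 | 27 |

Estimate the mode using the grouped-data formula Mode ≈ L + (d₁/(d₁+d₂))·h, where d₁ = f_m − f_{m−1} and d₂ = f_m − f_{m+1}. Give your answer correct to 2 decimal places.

Modal class: 220 ≤ t < 240 (highest frequency 31).
d₁ = 31 − 21 = 10, d₂ = 31 − 27 = 4
Mode ≈ 220 + (10/(10+4)) × 20 = 220 + 14.2857 = 234.2857

234.29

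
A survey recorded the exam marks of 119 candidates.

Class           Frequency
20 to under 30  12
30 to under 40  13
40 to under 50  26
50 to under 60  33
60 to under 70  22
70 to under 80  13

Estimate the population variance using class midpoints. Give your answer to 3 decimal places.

207.189

Midpoints: 25, 35, 45, 55, 65, 75
n = 119, Σfm = 6145, mean = 51.6387
Σfm² = 341975
Σf(m − x̄)² = Σfm² − (Σfm)²/n = 341975 − 6145²/119 = 24655.4622
Population variance = 24655.4622 / 119 = 207.1888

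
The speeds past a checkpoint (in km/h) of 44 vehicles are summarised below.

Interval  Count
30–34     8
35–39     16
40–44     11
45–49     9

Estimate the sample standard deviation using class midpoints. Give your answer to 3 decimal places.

5.114

Midpoints: 32, 37, 42, 47
n = 44, Σfm = 1733, mean = 39.3864
Σfm² = 69381
Σf(m − x̄)² = Σfm² − (Σfm)²/n = 69381 − 1733²/44 = 1124.4318
Sample variance = 1124.4318 / 43 = 26.1496
Standard deviation = √26.1496 = 5.1137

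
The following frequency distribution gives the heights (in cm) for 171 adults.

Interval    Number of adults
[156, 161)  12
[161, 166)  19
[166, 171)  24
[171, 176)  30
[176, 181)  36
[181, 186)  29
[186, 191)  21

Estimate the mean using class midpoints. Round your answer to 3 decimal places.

175.225

Midpoints: 158.5, 163.5, 168.5, 173.5, 178.5, 183.5, 188.5
Σfm = 12×158.5 + 19×163.5 + 24×168.5 + 30×173.5 + 36×178.5 + 29×183.5 + 21×188.5 = 29963.5
n = Σf = 171
Mean = 29963.5 / 171 = 175.2251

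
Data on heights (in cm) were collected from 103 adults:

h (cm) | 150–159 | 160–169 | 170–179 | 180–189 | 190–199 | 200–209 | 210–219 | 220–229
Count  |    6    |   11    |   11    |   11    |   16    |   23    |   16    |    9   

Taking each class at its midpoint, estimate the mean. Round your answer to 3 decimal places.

193.723

Midpoints: 154.5, 164.5, 174.5, 184.5, 194.5, 204.5, 214.5, 224.5
Σfm = 6×154.5 + 11×164.5 + 11×174.5 + 11×184.5 + 16×194.5 + 23×204.5 + 16×214.5 + 9×224.5 = 19953.5
n = Σf = 103
Mean = 19953.5 / 103 = 193.7233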